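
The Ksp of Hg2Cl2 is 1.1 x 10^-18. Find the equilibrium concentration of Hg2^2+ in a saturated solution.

6.5e-7 M

Hg2Cl2(s) ⇌ Hg2^2+ + 2 Cl^-
Ksp = [Hg2^2+][Cl^-]^2
Let s = molar solubility. Then [Hg2^2+] = s and [Cl^-] = 2s.
Ksp = s(2s)^2 = 4s^3
Solving, s = (1.1 x 10^-18/4)^(1/3) = 6.50 × 10^-7 M
[Hg2^2+] = s = 6.5 x 10^-7 M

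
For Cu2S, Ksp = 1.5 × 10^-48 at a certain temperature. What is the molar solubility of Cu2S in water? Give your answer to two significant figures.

s = 7.2 × 10^-17 M

Cu2S(s) <=> 2 Cu^+(aq) + S^2-(aq)
Ksp = [Cu^+]^2[S^2-]
For each mole of Cu2S that dissolves: [Cu^+] = 2s, [S^2-] = s.
So Ksp = (2s)^2 × s = 4s^3
s^3 = 1.5 × 10^-48 / 4, so s = 7.2 × 10^-17 M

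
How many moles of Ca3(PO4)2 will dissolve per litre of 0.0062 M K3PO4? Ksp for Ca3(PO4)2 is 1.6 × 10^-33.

Ca3(PO4)2(s) <=> 3 Ca^2+ + 2 PO4^3-
Ksp = [Ca^2+]^3[PO4^3-]^2
If s mol/L dissolves here, [Ca^2+] = 3s, [PO4^3-] = 0.0062 + 2s ≈ 0.0062 (common-ion effect: PO4^3- is already 0.0062 M).
Ksp ≈ (3s)^3 × (0.0062)^2
s = 1.2 x 10^-10 M
Check: 2s = 2.3 × 10^-10 ≪ 0.0062, so the approximation is valid.

s ≈ 1.2e-10 M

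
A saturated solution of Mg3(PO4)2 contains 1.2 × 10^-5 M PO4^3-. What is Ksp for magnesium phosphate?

Mg3(PO4)2(s) <=> 3 Mg^2+ + 2 PO4^3-
Stoichiometry gives [Mg^2+] = (3/2)[PO4^3-] = 1.80 × 10^-5 M.
Ksp = [Mg^2+]^3[PO4^3-]^2
Ksp = (1.80 × 10^-5)^3 × (1.2 x 10^-5)^2 = 8.4 x 10^-25

Ksp = 8.4 x 10^-25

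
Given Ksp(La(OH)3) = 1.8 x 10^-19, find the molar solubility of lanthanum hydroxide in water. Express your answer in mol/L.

La(OH)3(s) ⇌ La^3+ + 3 OH^-
Ksp = [La^3+][OH^-]^3
With molar solubility s: [La^3+] = s, [OH^-] = 3s.
So Ksp = s × (3s)^3 = 27s^4
Solving, s = (1.8 x 10^-19/27)^(1/4) = 9.0 × 10^-6 M

s = 9.0e-6 M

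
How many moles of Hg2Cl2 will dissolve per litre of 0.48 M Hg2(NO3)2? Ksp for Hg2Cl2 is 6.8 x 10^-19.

Hg2Cl2(s) <=> Hg2^2+(aq) + 2 Cl^-(aq)
Ksp = [Hg2^2+][Cl^-]^2
Let s be the molar solubility in this solution. [Hg2^2+] = 0.48 + s ≈ 0.48, [Cl^-] = 2s (Ksp is small, so little additional dissolves).
Ksp ≈ 0.48 × (2s)^2
s = 6.0 x 10^-10 M
Check: s = 6.0 x 10^-10 ≪ 0.48, so the approximation is valid.

s ≈ 6.0 x 10^-10 M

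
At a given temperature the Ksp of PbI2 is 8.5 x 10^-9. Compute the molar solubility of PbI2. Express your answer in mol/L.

s = 1.3 × 10^-3 M

PbI2(s) <=> Pb^2+(aq) + 2 I^-(aq)
Ksp = [Pb^2+][I^-]^2
With molar solubility s: [Pb^2+] = s, [I^-] = 2s.
Substituting: Ksp = s(2s)^2 = 4s^3
Solving, s = (8.5 x 10^-9/4)^(1/3) = 1.3 × 10^-3 M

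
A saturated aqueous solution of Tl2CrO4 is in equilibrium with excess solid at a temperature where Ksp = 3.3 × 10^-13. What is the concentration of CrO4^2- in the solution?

4.4 × 10^-5 M

Tl2CrO4(s) <=> 2 Tl^+(aq) + CrO4^2-(aq)
Ksp = [Tl^+]^2[CrO4^2-]
Let s = molar solubility. Then [Tl^+] = 2s and [CrO4^2-] = s.
Substituting: Ksp = (2s)^2s = 4s^3
s = (3.3 × 10^-13 / 4)^(1/3) = 4.35 × 10^-5 M
[CrO4^2-] = s = 4.4 × 10^-5 M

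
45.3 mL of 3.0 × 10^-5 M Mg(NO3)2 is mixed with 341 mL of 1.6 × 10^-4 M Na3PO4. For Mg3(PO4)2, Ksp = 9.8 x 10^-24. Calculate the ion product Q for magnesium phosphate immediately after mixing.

Total volume = 45.3 + 341 = 386.3 mL.
[Mg^2+] = 3.0 x 10^-5 × (45.3/386.3) = 3.52 × 10^-6 M
[PO4^3-] = 1.6 × 10^-4 × (341/386.3) = 1.41 x 10^-4 M
Mg3(PO4)2(s) <=> 3 Mg^2+(aq) + 2 PO4^3-(aq), so Q = [Mg^2+]^3[PO4^3-]^2
Q = (3.52 x 10^-6)^3(1.41 × 10^-4)^2 = 8.7 x 10^-25
Q < Ksp, so no precipitate of Mg3(PO4)2 forms.

Q ≈ 8.7 × 10^-25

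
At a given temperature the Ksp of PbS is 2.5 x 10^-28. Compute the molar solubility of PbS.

s ≈ 1.6e-14 M

PbS(s) <=> Pb^2+(aq) + S^2-(aq)
Ksp = [Pb^2+][S^2-]
If s mol/L of PbS dissolves, [Pb^2+] = s and [S^2-] = s.
Ksp = (s)(s) = s^2
s = √(2.5 x 10^-28) = 1.6 × 10^-14 M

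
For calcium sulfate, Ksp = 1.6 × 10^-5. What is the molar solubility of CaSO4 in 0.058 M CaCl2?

2.8 x 10^-4 M

CaSO4(s) ⇌ Ca^2+ + SO4^2-
Ksp = [Ca^2+][SO4^2-]
Let s be the molar solubility in this solution. [Ca^2+] = 0.058 + s ≈ 0.058, [SO4^2-] = s (since Ca^2+ from CaCl2 dominates).
Ksp ≈ 0.058 × s
s = 2.8 x 10^-4 M
Check: s = 2.8 × 10^-4 ≪ 0.058, so the approximation is valid.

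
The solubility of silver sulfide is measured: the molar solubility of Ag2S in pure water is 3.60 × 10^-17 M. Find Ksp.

Ag2S(s) ⇌ 2 Ag^+(aq) + S^2-(aq)
With molar solubility s: [Ag^+] = 2s, [S^2-] = s.
Ksp = [Ag^+]^2[S^2-]
Ksp = (2s)^2s = 4s^3
With s = 3.60 x 10^-17: Ksp = 1.87 × 10^-49

1.87 x 10^-49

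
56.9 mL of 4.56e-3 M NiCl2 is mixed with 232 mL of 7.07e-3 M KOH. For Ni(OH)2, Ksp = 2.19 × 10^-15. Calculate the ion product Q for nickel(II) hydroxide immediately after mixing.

Total volume = 56.9 + 232 = 288.9 mL.
[Ni^2+] = 4.56 x 10^-3 × (56.9/288.9) = 8.981 × 10^-4 M
[OH^-] = 7.07 × 10^-3 × (232/288.9) = 5.678 × 10^-3 M
Ni(OH)2(s) <=> Ni^2+ + 2 OH^-, so Q = [Ni^2+][OH^-]^2
Q = (8.981 × 10^-4)(5.678 × 10^-3)^2 = 2.90 × 10^-8
Q > Ksp, so Ni(OH)2 will precipitate.

Q = 2.90 × 10^-8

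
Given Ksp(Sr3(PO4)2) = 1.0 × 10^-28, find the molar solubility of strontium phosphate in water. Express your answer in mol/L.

s = 9.8e-7 M

Sr3(PO4)2(s) ⇌ 3 Sr^2+(aq) + 2 PO4^3-(aq)
Ksp = [Sr^2+]^3[PO4^3-]^2
Let s = molar solubility. Then [Sr^2+] = 3s and [PO4^3-] = 2s.
Substituting: Ksp = (3s)^3(2s)^2 = 108s^5
s^5 = 1.0 × 10^-28 / 108, so s = 9.8 x 10^-7 M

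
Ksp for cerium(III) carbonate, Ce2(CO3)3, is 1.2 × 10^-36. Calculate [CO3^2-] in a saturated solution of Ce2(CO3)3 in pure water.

[CO3^2-] ≈ 7.7 × 10^-8 M

Ce2(CO3)3(s) ⇌ 2 Ce^3+(aq) + 3 CO3^2-(aq)
Ksp = [Ce^3+]^2[CO3^2-]^3
For each mole of Ce2(CO3)3 that dissolves: [Ce^3+] = 2s, [CO3^2-] = 3s.
Substituting: Ksp = (2s)^2(3s)^3 = 108s^5
s = (1.2 × 10^-36 / 108)^(1/5) = 2.57 × 10^-8 M
[CO3^2-] = 3s = 7.7 × 10^-8 M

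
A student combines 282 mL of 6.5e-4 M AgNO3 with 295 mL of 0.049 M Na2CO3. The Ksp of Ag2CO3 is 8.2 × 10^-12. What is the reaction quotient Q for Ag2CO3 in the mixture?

Total volume = 282 + 295 = 577 mL.
[Ag^+] = 6.5 × 10^-4 × (282/577) = 3.18 × 10^-4 M
[CO3^2-] = 4.9 × 10^-2 × (295/577) = 2.51 × 10^-2 M
Ag2CO3(s) <=> 2 Ag^+(aq) + CO3^2-(aq), so Q = [Ag^+]^2[CO3^2-]
Q = (3.18 × 10^-4)^2(2.51 × 10^-2) = 2.5 x 10^-9
Q > Ksp, so Ag2CO3 will precipitate.

Q = 2.5 × 10^-9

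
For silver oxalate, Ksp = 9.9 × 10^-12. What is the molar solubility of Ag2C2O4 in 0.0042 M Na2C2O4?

s = 2.4e-5 M

Ag2C2O4(s) ⇌ 2 Ag^+(aq) + C2O4^2-(aq)
Ksp = [Ag^+]^2[C2O4^2-]
Let s = moles of Ag2C2O4 that dissolve per litre. [Ag^+] = 2s, [C2O4^2-] = 0.0042 + s ≈ 0.0042 (common-ion effect: C2O4^2- is already 0.0042 M).
Ksp ≈ (2s)^2 × 0.0042
s = 2.4 x 10^-5 M
Check: s = 2.4 x 10^-5 ≪ 0.0042, so the approximation is valid.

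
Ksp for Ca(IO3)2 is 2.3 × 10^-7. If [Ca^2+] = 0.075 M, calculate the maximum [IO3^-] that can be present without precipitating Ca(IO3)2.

1.8 x 10^-3 M

Ca(IO3)2(s) ⇌ Ca^2+ + 2 IO3^-
Ksp = [Ca^2+][IO3^-]^2
Precipitation begins when Q = Ksp. With [Ca^2+] = 0.075 M:
2.3 × 10^-7 = (0.075) × [IO3^-]^2
[IO3^-] = (2.3 × 10^-7 / 7.5 × 10^-2)^(1/2) = 1.8 × 10^-3 M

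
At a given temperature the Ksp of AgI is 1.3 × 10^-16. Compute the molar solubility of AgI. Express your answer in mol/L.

1.1 × 10^-8 M

AgI(s) ⇌ Ag^+ + I^-
Ksp = [Ag^+][I^-]
If s mol/L of AgI dissolves, [Ag^+] = s and [I^-] = s.
Ksp = s × s = s^2
s = (1.3 × 10^-16)^(1/2) = 1.1 x 10^-8 M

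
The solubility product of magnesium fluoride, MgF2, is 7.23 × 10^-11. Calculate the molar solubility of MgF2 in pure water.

MgF2(s) <=> Mg^2+(aq) + 2 F^-(aq)
Ksp = [Mg^2+][F^-]^2
If s mol/L of MgF2 dissolves, [Mg^2+] = s and [F^-] = 2s.
Substituting: Ksp = s(2s)^2 = 4s^3
Solving, s = (7.23 × 10^-11/4)^(1/3) = 2.62 x 10^-4 M

s = 2.62e-4 M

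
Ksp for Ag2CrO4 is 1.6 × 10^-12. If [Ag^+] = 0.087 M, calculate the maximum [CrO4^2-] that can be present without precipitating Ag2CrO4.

Ag2CrO4(s) ⇌ 2 Ag^+(aq) + CrO4^2-(aq)
Ksp = [Ag^+]^2[CrO4^2-]
Precipitation begins when Q = Ksp. With [Ag^+] = 0.087 M:
1.6 × 10^-12 = (0.087)^2 × [CrO4^2-]
[CrO4^2-] = (1.6 × 10^-12 / 7.57 × 10^-3) = 2.1 x 10^-10 M

[CrO4^2-] ≈ 2.1 x 10^-10 M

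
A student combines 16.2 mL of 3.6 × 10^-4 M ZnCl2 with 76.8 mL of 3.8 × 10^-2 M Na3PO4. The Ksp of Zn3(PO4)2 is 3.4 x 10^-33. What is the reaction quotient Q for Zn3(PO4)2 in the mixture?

Q ≈ 2.4 × 10^-16

Total volume = 16.2 + 76.8 = 93 mL.
[Zn^2+] = 3.6 × 10^-4 × (16.2/93) = 6.27 x 10^-5 M
[PO4^3-] = 3.8 × 10^-2 × (76.8/93) = 3.14 x 10^-2 M
Zn3(PO4)2(s) ⇌ 3 Zn^2+(aq) + 2 PO4^3-(aq), so Q = [Zn^2+]^3[PO4^3-]^2
Q = (6.27 × 10^-5)^3(3.14 × 10^-2)^2 = 2.4 × 10^-16
Q > Ksp, so Zn3(PO4)2 will precipitate.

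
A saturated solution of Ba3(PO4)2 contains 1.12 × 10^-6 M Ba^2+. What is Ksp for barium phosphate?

Ksp = 7.83e-31

Ba3(PO4)2(s) ⇌ 3 Ba^2+(aq) + 2 PO4^3-(aq)
Stoichiometry gives [PO4^3-] = (2/3)[Ba^2+] = 7.467 x 10^-7 M.
Ksp = [Ba^2+]^3[PO4^3-]^2
Ksp = (1.12 × 10^-6)^3 × (7.467 × 10^-7)^2 = 7.83 × 10^-31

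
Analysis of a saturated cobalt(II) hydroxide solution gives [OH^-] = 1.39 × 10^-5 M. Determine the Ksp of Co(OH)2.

Co(OH)2(s) ⇌ Co^2+ + 2 OH^-
Stoichiometry gives [Co^2+] = (1/2)[OH^-] = 6.950 x 10^-6 M.
Ksp = [Co^2+][OH^-]^2
Ksp = 6.950 x 10^-6 × (1.39 × 10^-5)^2 = 1.34 × 10^-15

1.34e-15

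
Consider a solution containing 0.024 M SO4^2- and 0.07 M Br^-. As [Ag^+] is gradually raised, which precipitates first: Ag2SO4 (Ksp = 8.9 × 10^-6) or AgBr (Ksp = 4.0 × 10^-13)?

Precipitation of each salt starts when its ion product equals its Ksp.
For Ag2SO4: 8.9 × 10^-6 = 0.024 × [Ag^+]^2  ⇒  [Ag^+] = 1.9 × 10^-2 M.
For AgBr: 4.0 × 10^-13 = 0.07 × [Ag^+]  ⇒  [Ag^+] = 5.7 x 10^-12 M.
The salt with the lower threshold [Ag^+] precipitates first: AgBr.

AgBr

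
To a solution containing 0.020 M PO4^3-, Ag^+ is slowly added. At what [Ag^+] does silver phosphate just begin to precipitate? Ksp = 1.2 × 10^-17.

Ag3PO4(s) <=> 3 Ag^+ + PO4^3-
Ksp = [Ag^+]^3[PO4^3-]
Precipitation begins when Q = Ksp. With [PO4^3-] = 0.020 M:
1.2 × 10^-17 = (0.020) × [Ag^+]^3
[Ag^+] = (1.2 × 10^-17 / 2.0 × 10^-2)^(1/3) = 8.4 × 10^-6 M

[Ag^+] ≈ 8.4 x 10^-6 M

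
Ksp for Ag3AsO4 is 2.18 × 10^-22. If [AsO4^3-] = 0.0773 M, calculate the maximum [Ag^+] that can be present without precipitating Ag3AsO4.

[Ag^+] = 1.41e-7 M

Ag3AsO4(s) ⇌ 3 Ag^+ + AsO4^3-
Ksp = [Ag^+]^3[AsO4^3-]
Precipitation begins when Q = Ksp. With [AsO4^3-] = 0.0773 M:
2.18 × 10^-22 = (0.0773) × [Ag^+]^3
[Ag^+] = (2.18 × 10^-22 / 7.73 × 10^-2)^(1/3) = 1.41 × 10^-7 M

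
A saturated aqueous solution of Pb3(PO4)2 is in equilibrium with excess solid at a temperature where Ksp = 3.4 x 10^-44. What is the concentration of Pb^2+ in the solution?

Pb3(PO4)2(s) ⇌ 3 Pb^2+ + 2 PO4^3-
Ksp = [Pb^2+]^3[PO4^3-]^2
If s mol/L of Pb3(PO4)2 dissolves, [Pb^2+] = 3s and [PO4^3-] = 2s.
Substituting: Ksp = (3s)^3(2s)^2 = 108s^5
s = (3.4 x 10^-44 / 108)^(1/5) = 7.94 × 10^-10 M
[Pb^2+] = 3s = 2.4 x 10^-9 M

[Pb^2+] ≈ 2.4 x 10^-9 M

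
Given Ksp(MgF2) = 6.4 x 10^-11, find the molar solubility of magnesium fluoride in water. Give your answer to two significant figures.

MgF2(s) <=> Mg^2+ + 2 F^-
Ksp = [Mg^2+][F^-]^2
With molar solubility s: [Mg^2+] = s, [F^-] = 2s.
Ksp = s(2s)^2 = 4s^3
s = (6.4 x 10^-11 / 4)^(1/3) = 2.5 × 10^-4 M

s = 2.5 × 10^-4 M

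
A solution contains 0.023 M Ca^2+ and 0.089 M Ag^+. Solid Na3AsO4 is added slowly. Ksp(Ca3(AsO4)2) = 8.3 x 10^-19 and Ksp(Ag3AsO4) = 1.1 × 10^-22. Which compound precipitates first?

Each salt begins to precipitate when Q = Ksp, i.e. when [AsO4^3-] reaches its threshold.
For Ca3(AsO4)2: 8.3 x 10^-19 = (0.023)^3 × [AsO4^3-]^2  ⇒  [AsO4^3-] = 2.6 x 10^-7 M.
For Ag3AsO4: 1.1 × 10^-22 = (0.089)^3 × [AsO4^3-]  ⇒  [AsO4^3-] = 1.6 x 10^-19 M.
The salt with the lower threshold [AsO4^3-] precipitates first: Ag3AsO4.

Ag3AsO4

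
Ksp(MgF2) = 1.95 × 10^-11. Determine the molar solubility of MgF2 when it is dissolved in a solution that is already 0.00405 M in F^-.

MgF2(s) ⇌ Mg^2+(aq) + 2 F^-(aq)
Ksp = [Mg^2+][F^-]^2
If s mol/L dissolves here, [Mg^2+] = s, [F^-] = 0.00405 + 2s ≈ 0.00405 (Ksp is small, so little additional dissolves).
Ksp ≈ s × (0.00405)^2
s = 1.19 × 10^-6 M
Check: 2s = 2.4 x 10^-6 ≪ 0.00405, so the approximation is valid.

s ≈ 1.19e-6 M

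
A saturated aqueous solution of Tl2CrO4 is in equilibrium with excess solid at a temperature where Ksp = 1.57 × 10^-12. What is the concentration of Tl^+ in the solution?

Tl2CrO4(s) <=> 2 Tl^+ + CrO4^2-
Ksp = [Tl^+]^2[CrO4^2-]
If s mol/L of Tl2CrO4 dissolves, [Tl^+] = 2s and [CrO4^2-] = s.
Substituting: Ksp = (2s)^2s = 4s^3
Solving, s = (1.57 × 10^-12/4)^(1/3) = 7.322 x 10^-5 M
[Tl^+] = 2s = 1.46 × 10^-4 M

[Tl^+] = 1.46 x 10^-4 M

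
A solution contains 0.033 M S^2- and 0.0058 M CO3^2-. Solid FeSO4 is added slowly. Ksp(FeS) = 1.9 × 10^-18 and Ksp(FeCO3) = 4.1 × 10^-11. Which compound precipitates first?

FeS

Each salt begins to precipitate when Q = Ksp, i.e. when [Fe^2+] reaches its threshold.
For FeS: 1.9 × 10^-18 = 0.033 × [Fe^2+]  ⇒  [Fe^2+] = 5.8 x 10^-17 M.
For FeCO3: 4.1 × 10^-11 = 0.0058 × [Fe^2+]  ⇒  [Fe^2+] = 7.1 x 10^-9 M.
The salt with the lower threshold [Fe^2+] precipitates first: FeS.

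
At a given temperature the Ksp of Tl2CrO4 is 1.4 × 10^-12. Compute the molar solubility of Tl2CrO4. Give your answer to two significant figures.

Tl2CrO4(s) ⇌ 2 Tl^+ + CrO4^2-
Ksp = [Tl^+]^2[CrO4^2-]
With molar solubility s: [Tl^+] = 2s, [CrO4^2-] = s.
Substituting: Ksp = (2s)^2s = 4s^3
s^3 = 1.4 × 10^-12 / 4, so s = 7.0 x 10^-5 M

7.0 x 10^-5 M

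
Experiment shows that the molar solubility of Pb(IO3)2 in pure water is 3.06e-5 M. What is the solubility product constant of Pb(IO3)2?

1.15e-13

Pb(IO3)2(s) ⇌ Pb^2+ + 2 IO3^-
If s mol/L of Pb(IO3)2 dissolves, [Pb^2+] = s and [IO3^-] = 2s.
Ksp = [Pb^2+][IO3^-]^2
So Ksp = s × (2s)^2 = 4s^3
Ksp = 4 × (3.06 × 10^-5)^3 = 1.15 × 10^-13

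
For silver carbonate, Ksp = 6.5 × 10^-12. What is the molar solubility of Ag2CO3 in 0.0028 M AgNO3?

s ≈ 8.3 × 10^-7 M

Ag2CO3(s) ⇌ 2 Ag^+(aq) + CO3^2-(aq)
Ksp = [Ag^+]^2[CO3^2-]
Let s = moles of Ag2CO3 that dissolve per litre. [Ag^+] = 0.0028 + 2s ≈ 0.0028, [CO3^2-] = s (since Ag^+ from AgNO3 dominates).
Ksp ≈ (0.0028)^2 × s
s = 8.3 × 10^-7 M
Check: 2s = 1.7 × 10^-6 ≪ 0.0028, so the approximation is valid.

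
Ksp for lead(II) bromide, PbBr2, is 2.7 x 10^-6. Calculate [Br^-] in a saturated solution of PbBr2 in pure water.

PbBr2(s) <=> Pb^2+ + 2 Br^-
Ksp = [Pb^2+][Br^-]^2
If s mol/L of PbBr2 dissolves, [Pb^2+] = s and [Br^-] = 2s.
Substituting: Ksp = s(2s)^2 = 4s^3
s^3 = 2.7 x 10^-6 / 4, so s = 8.77 × 10^-3 M
[Br^-] = 2s = 1.8 x 10^-2 M

[Br^-] ≈ 1.8 x 10^-2 M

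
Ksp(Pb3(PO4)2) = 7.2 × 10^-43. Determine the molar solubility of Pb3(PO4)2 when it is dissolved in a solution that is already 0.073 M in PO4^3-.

Pb3(PO4)2(s) <=> 3 Pb^2+ + 2 PO4^3-
Ksp = [Pb^2+]^3[PO4^3-]^2
Let s = moles of Pb3(PO4)2 that dissolve per litre. [Pb^2+] = 3s, [PO4^3-] = 0.073 + 2s ≈ 0.073 (common-ion effect: PO4^3- is already 0.073 M).
Ksp ≈ (3s)^3 × (0.073)^2
s = 1.7 × 10^-14 M
Check: 2s = 3.4 x 10^-14 ≪ 0.073, so the approximation is valid.

s = 1.7 x 10^-14 M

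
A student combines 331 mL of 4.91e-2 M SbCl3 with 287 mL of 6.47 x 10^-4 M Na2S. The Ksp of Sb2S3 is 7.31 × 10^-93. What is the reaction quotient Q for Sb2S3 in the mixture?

Q = 1.88 × 10^-14

Total volume = 331 + 287 = 618 mL.
[Sb^3+] = 4.91 x 10^-2 × (331/618) = 2.630 x 10^-2 M
[S^2-] = 6.47 × 10^-4 × (287/618) = 3.005 x 10^-4 M
Sb2S3(s) ⇌ 2 Sb^3+ + 3 S^2-, so Q = [Sb^3+]^2[S^2-]^3
Q = (2.630 x 10^-2)^2(3.005 x 10^-4)^3 = 1.88 × 10^-14
Q > Ksp, so Sb2S3 will precipitate.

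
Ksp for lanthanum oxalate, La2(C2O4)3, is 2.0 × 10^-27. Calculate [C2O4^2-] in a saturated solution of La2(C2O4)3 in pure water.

[C2O4^2-] ≈ 5.4e-6 M

La2(C2O4)3(s) ⇌ 2 La^3+ + 3 C2O4^2-
Ksp = [La^3+]^2[C2O4^2-]^3
Let s = molar solubility. Then [La^3+] = 2s and [C2O4^2-] = 3s.
Ksp = (2s)^2(3s)^3 = 108s^5
Solving, s = (2.0 × 10^-27/108)^(1/5) = 1.79 x 10^-6 M
[C2O4^2-] = 3s = 5.4 × 10^-6 M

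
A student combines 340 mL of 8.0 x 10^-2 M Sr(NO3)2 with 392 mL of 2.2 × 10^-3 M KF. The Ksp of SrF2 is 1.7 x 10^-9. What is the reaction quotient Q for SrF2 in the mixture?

Q ≈ 5.2 x 10^-8

Total volume = 340 + 392 = 732 mL.
[Sr^2+] = 8.0 x 10^-2 × (340/732) = 3.72 × 10^-2 M
[F^-] = 2.2 x 10^-3 × (392/732) = 1.18 x 10^-3 M
SrF2(s) <=> Sr^2+ + 2 F^-, so Q = [Sr^2+][F^-]^2
Q = (3.72 × 10^-2)(1.18 x 10^-3)^2 = 5.2 × 10^-8
Q > Ksp, so SrF2 will precipitate.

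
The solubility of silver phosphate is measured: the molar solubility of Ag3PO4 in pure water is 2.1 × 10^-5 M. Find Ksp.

Ksp = 5.3 x 10^-18

Ag3PO4(s) ⇌ 3 Ag^+(aq) + PO4^3-(aq)
With molar solubility s: [Ag^+] = 3s, [PO4^3-] = s.
Ksp = [Ag^+]^3[PO4^3-]
So Ksp = (3s)^3 × s = 27s^4
Ksp = 27 × (2.1 × 10^-5)^4 = 5.3 × 10^-18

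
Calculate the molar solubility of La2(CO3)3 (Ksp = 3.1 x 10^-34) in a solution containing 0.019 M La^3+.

3.2e-11 M

La2(CO3)3(s) ⇌ 2 La^3+ + 3 CO3^2-
Ksp = [La^3+]^2[CO3^2-]^3
Let s be the molar solubility in this solution. [La^3+] = 0.019 + 2s ≈ 0.019, [CO3^2-] = 3s (since the La^3+ already present dominates).
Ksp ≈ (0.019)^2 × (3s)^3
s = 3.2 x 10^-11 M
Check: 2s = 6.3 x 10^-11 ≪ 0.019, so the approximation is valid.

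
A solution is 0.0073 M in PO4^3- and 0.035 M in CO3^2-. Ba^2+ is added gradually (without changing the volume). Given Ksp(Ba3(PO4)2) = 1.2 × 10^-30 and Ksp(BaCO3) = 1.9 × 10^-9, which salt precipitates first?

Ba3(PO4)2

Precipitation of each salt starts when its ion product equals its Ksp.
For Ba3(PO4)2: 1.2 × 10^-30 = (0.0073)^2 × [Ba^2+]^3  ⇒  [Ba^2+] = 2.8 × 10^-9 M.
For BaCO3: 1.9 × 10^-9 = 0.035 × [Ba^2+]  ⇒  [Ba^2+] = 5.4 × 10^-8 M.
The salt with the lower threshold [Ba^2+] precipitates first: Ba3(PO4)2.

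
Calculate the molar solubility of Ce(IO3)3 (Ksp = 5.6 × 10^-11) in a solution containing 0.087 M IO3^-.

8.5 × 10^-8 M

Ce(IO3)3(s) ⇌ Ce^3+(aq) + 3 IO3^-(aq)
Ksp = [Ce^3+][IO3^-]^3
If s mol/L dissolves here, [Ce^3+] = s, [IO3^-] = 0.087 + 3s ≈ 0.087 (Ksp is small, so little additional dissolves).
Ksp ≈ s × (0.087)^3
s = 8.5 x 10^-8 M
Check: 3s = 2.6 × 10^-7 ≪ 0.087, so the approximation is valid.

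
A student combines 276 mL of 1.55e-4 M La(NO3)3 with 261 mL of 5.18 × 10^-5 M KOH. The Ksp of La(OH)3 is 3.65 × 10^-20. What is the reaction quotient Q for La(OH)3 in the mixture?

Total volume = 276 + 261 = 537 mL.
[La^3+] = 1.55 × 10^-4 × (276/537) = 7.966 × 10^-5 M
[OH^-] = 5.18 × 10^-5 × (261/537) = 2.518 x 10^-5 M
La(OH)3(s) ⇌ La^3+ + 3 OH^-, so Q = [La^3+][OH^-]^3
Q = (7.966 × 10^-5)(2.518 × 10^-5)^3 = 1.27 × 10^-18
Q > Ksp, so La(OH)3 will precipitate.

Q ≈ 1.27 x 10^-18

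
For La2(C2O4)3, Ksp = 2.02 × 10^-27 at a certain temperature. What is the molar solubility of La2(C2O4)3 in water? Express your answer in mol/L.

La2(C2O4)3(s) ⇌ 2 La^3+(aq) + 3 C2O4^2-(aq)
Ksp = [La^3+]^2[C2O4^2-]^3
With molar solubility s: [La^3+] = 2s, [C2O4^2-] = 3s.
So Ksp = (2s)^2 × (3s)^3 = 108s^5
Solving, s = (2.02 × 10^-27/108)^(1/5) = 1.80 x 10^-6 M

s = 1.80 x 10^-6 M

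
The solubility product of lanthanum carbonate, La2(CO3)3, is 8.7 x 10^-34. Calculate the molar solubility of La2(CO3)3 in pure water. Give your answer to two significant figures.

La2(CO3)3(s) ⇌ 2 La^3+(aq) + 3 CO3^2-(aq)
Ksp = [La^3+]^2[CO3^2-]^3
For each mole of La2(CO3)3 that dissolves: [La^3+] = 2s, [CO3^2-] = 3s.
Substituting: Ksp = (2s)^2(3s)^3 = 108s^5
s^5 = 8.7 x 10^-34 / 108, so s = 9.6 x 10^-8 M

s ≈ 9.6 × 10^-8 M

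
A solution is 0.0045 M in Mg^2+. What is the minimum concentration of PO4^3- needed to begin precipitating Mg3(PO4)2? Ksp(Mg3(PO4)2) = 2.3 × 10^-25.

[PO4^3-] = 1.6e-9 M

Mg3(PO4)2(s) ⇌ 3 Mg^2+ + 2 PO4^3-
Ksp = [Mg^2+]^3[PO4^3-]^2
Precipitation begins when Q = Ksp. With [Mg^2+] = 0.0045 M:
2.3 × 10^-25 = (0.0045)^3 × [PO4^3-]^2
[PO4^3-] = (2.3 × 10^-25 / 9.11 × 10^-8)^(1/2) = 1.6 × 10^-9 M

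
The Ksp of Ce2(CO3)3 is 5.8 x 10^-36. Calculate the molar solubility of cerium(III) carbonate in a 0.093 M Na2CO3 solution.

Ce2(CO3)3(s) <=> 2 Ce^3+(aq) + 3 CO3^2-(aq)
Ksp = [Ce^3+]^2[CO3^2-]^3
Let s = moles of Ce2(CO3)3 that dissolve per litre. [Ce^3+] = 2s, [CO3^2-] = 0.093 + 3s ≈ 0.093 (common-ion effect: CO3^2- is already 0.093 M).
Ksp ≈ (2s)^2 × (0.093)^3
s = 4.2 x 10^-17 M
Check: 3s = 1.3 x 10^-16 ≪ 0.093, so the approximation is valid.

4.2 x 10^-17 M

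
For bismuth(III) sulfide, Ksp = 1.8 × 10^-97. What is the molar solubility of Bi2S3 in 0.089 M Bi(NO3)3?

9.4e-33 M

Bi2S3(s) ⇌ 2 Bi^3+ + 3 S^2-
Ksp = [Bi^3+]^2[S^2-]^3
If s mol/L dissolves here, [Bi^3+] = 0.089 + 2s ≈ 0.089, [S^2-] = 3s (common-ion effect: Bi^3+ is already 0.089 M).
Ksp ≈ (0.089)^2 × (3s)^3
s = 9.4 x 10^-33 M
Check: 2s = 1.9 × 10^-32 ≪ 0.089, so the approximation is valid.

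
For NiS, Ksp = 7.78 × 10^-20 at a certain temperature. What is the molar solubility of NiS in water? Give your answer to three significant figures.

s = 2.79e-10 M

NiS(s) ⇌ Ni^2+ + S^2-
Ksp = [Ni^2+][S^2-]
Let s = molar solubility. Then [Ni^2+] = s and [S^2-] = s.
Ksp = s^2
s = √(7.78 × 10^-20) = 2.79 × 10^-10 M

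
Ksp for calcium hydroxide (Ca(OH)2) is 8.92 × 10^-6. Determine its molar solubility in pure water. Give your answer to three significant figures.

1.31 x 10^-2 M

Ca(OH)2(s) ⇌ Ca^2+(aq) + 2 OH^-(aq)
Ksp = [Ca^2+][OH^-]^2
With molar solubility s: [Ca^2+] = s, [OH^-] = 2s.
Substituting: Ksp = s(2s)^2 = 4s^3
Solving, s = (8.92 × 10^-6/4)^(1/3) = 1.31 x 10^-2 M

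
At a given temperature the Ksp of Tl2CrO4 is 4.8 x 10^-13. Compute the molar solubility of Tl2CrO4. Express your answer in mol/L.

Tl2CrO4(s) <=> 2 Tl^+ + CrO4^2-
Ksp = [Tl^+]^2[CrO4^2-]
If s mol/L of Tl2CrO4 dissolves, [Tl^+] = 2s and [CrO4^2-] = s.
So Ksp = (2s)^2 × s = 4s^3
Solving, s = (4.8 x 10^-13/4)^(1/3) = 4.9 x 10^-5 M

4.9 × 10^-5 M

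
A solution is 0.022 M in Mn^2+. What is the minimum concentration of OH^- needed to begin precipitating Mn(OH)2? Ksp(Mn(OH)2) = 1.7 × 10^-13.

[OH^-] = 2.8e-6 M

Mn(OH)2(s) ⇌ Mn^2+ + 2 OH^-
Ksp = [Mn^2+][OH^-]^2
Precipitation begins when Q = Ksp. With [Mn^2+] = 0.022 M:
1.7 × 10^-13 = (0.022) × [OH^-]^2
[OH^-] = (1.7 × 10^-13 / 2.2 × 10^-2)^(1/2) = 2.8 × 10^-6 M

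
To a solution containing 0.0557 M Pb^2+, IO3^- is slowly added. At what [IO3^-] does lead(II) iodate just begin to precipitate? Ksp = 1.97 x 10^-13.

Pb(IO3)2(s) ⇌ Pb^2+(aq) + 2 IO3^-(aq)
Ksp = [Pb^2+][IO3^-]^2
Precipitation begins when Q = Ksp. With [Pb^2+] = 0.0557 M:
1.97 x 10^-13 = (0.0557) × [IO3^-]^2
[IO3^-] = (1.97 x 10^-13 / 5.57 x 10^-2)^(1/2) = 1.88 x 10^-6 M

[IO3^-] ≈ 1.88e-6 M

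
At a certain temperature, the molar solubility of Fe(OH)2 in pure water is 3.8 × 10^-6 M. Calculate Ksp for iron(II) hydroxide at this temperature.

Fe(OH)2(s) ⇌ Fe^2+(aq) + 2 OH^-(aq)
With molar solubility s: [Fe^2+] = s, [OH^-] = 2s.
Ksp = [Fe^2+][OH^-]^2
Substituting: Ksp = s(2s)^2 = 4s^3
With s = 3.8 x 10^-6: Ksp = 2.2 × 10^-16

Ksp ≈ 2.2 × 10^-16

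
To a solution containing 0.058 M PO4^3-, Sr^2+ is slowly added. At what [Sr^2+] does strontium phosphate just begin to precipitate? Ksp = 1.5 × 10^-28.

Sr3(PO4)2(s) <=> 3 Sr^2+ + 2 PO4^3-
Ksp = [Sr^2+]^3[PO4^3-]^2
Precipitation begins when Q = Ksp. With [PO4^3-] = 0.058 M:
1.5 × 10^-28 = (0.058)^2 × [Sr^2+]^3
[Sr^2+] = (1.5 × 10^-28 / 3.36 × 10^-3)^(1/3) = 3.5 x 10^-9 M

[Sr^2+] = 3.5e-9 M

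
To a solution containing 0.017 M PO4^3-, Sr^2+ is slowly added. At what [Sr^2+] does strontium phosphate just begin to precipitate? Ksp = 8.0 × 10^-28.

[Sr^2+] ≈ 1.4 × 10^-8 M

Sr3(PO4)2(s) <=> 3 Sr^2+(aq) + 2 PO4^3-(aq)
Ksp = [Sr^2+]^3[PO4^3-]^2
Precipitation begins when Q = Ksp. With [PO4^3-] = 0.017 M:
8.0 × 10^-28 = (0.017)^2 × [Sr^2+]^3
[Sr^2+] = (8.0 × 10^-28 / 2.89 × 10^-4)^(1/3) = 1.4 × 10^-8 M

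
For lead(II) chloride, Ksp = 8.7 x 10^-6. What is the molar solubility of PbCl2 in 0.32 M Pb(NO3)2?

PbCl2(s) ⇌ Pb^2+(aq) + 2 Cl^-(aq)
Ksp = [Pb^2+][Cl^-]^2
If s mol/L dissolves here, [Pb^2+] = 0.32 + s ≈ 0.32, [Cl^-] = 2s (common-ion effect: Pb^2+ is already 0.32 M).
Ksp ≈ 0.32 × (2s)^2
s = 2.6 × 10^-3 M
Check: s = 2.6 x 10^-3 ≪ 0.32, so the approximation is valid.

s = 2.6e-3 M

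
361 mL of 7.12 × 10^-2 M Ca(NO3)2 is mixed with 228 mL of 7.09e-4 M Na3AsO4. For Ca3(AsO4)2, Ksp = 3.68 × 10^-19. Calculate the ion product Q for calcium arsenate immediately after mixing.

Q ≈ 6.26e-12

Total volume = 361 + 228 = 589 mL.
[Ca^2+] = 7.12 × 10^-2 × (361/589) = 4.364 × 10^-2 M
[AsO4^3-] = 7.09 × 10^-4 × (228/589) = 2.745 × 10^-4 M
Ca3(AsO4)2(s) <=> 3 Ca^2+(aq) + 2 AsO4^3-(aq), so Q = [Ca^2+]^3[AsO4^3-]^2
Q = (4.364 × 10^-2)^3(2.745 × 10^-4)^2 = 6.26 x 10^-12
Q > Ksp, so Ca3(AsO4)2 will precipitate.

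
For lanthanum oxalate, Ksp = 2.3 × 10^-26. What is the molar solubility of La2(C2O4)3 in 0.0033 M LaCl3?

La2(C2O4)3(s) <=> 2 La^3+(aq) + 3 C2O4^2-(aq)
Ksp = [La^3+]^2[C2O4^2-]^3
If s mol/L dissolves here, [La^3+] = 0.0033 + 2s ≈ 0.0033, [C2O4^2-] = 3s (since La^3+ from LaCl3 dominates).
Ksp ≈ (0.0033)^2 × (3s)^3
s = 4.3 x 10^-8 M
Check: 2s = 8.6 × 10^-8 ≪ 0.0033, so the approximation is valid.

s = 4.3 × 10^-8 M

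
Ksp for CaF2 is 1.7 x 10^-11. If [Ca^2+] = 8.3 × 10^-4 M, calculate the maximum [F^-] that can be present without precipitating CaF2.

[F^-] ≈ 1.4e-4 M

CaF2(s) ⇌ Ca^2+ + 2 F^-
Ksp = [Ca^2+][F^-]^2
Precipitation begins when Q = Ksp. With [Ca^2+] = 8.3 × 10^-4 M:
1.7 x 10^-11 = (8.3 × 10^-4) × [F^-]^2
[F^-] = (1.7 x 10^-11 / 8.3 x 10^-4)^(1/2) = 1.4 × 10^-4 M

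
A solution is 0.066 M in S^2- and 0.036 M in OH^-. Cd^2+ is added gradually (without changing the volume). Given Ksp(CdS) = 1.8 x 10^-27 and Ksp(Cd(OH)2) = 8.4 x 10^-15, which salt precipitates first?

Each salt begins to precipitate when Q = Ksp, i.e. when [Cd^2+] reaches its threshold.
For CdS: 1.8 x 10^-27 = 0.066 × [Cd^2+]  ⇒  [Cd^2+] = 2.7 × 10^-26 M.
For Cd(OH)2: 8.4 x 10^-15 = (0.036)^2 × [Cd^2+]  ⇒  [Cd^2+] = 6.5 x 10^-12 M.
The salt with the lower threshold [Cd^2+] precipitates first: CdS.

CdS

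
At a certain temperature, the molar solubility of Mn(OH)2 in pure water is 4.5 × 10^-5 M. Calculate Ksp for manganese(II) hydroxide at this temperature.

Mn(OH)2(s) <=> Mn^2+(aq) + 2 OH^-(aq)
For each mole of Mn(OH)2 that dissolves: [Mn^2+] = s, [OH^-] = 2s.
Ksp = [Mn^2+][OH^-]^2
Ksp = s(2s)^2 = 4s^3
Ksp = 4 × (4.5 × 10^-5)^3 = 3.6 × 10^-13

Ksp = 3.6e-13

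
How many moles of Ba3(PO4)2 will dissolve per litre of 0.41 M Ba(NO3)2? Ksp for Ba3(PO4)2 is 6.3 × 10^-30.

s ≈ 4.8 x 10^-15 M

Ba3(PO4)2(s) <=> 3 Ba^2+ + 2 PO4^3-
Ksp = [Ba^2+]^3[PO4^3-]^2
Let s be the molar solubility in this solution. [Ba^2+] = 0.41 + 3s ≈ 0.41, [PO4^3-] = 2s (common-ion effect: Ba^2+ is already 0.41 M).
Ksp ≈ (0.41)^3 × (2s)^2
s = 4.8 × 10^-15 M
Check: 3s = 1.4 × 10^-14 ≪ 0.41, so the approximation is valid.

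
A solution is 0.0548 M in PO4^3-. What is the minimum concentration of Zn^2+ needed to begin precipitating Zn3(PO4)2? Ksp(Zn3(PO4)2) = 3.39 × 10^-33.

Zn3(PO4)2(s) ⇌ 3 Zn^2+ + 2 PO4^3-
Ksp = [Zn^2+]^3[PO4^3-]^2
Precipitation begins when Q = Ksp. With [PO4^3-] = 0.0548 M:
3.39 × 10^-33 = (0.0548)^2 × [Zn^2+]^3
[Zn^2+] = (3.39 × 10^-33 / 3.003 × 10^-3)^(1/3) = 1.04 x 10^-10 M

[Zn^2+] = 1.04 × 10^-10 M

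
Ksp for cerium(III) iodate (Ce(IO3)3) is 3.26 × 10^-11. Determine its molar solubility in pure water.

s = 1.05 × 10^-3 M

Ce(IO3)3(s) ⇌ Ce^3+(aq) + 3 IO3^-(aq)
Ksp = [Ce^3+][IO3^-]^3
For each mole of Ce(IO3)3 that dissolves: [Ce^3+] = s, [IO3^-] = 3s.
So Ksp = s × (3s)^3 = 27s^4
Solving, s = (3.26 × 10^-11/27)^(1/4) = 1.05 × 10^-3 M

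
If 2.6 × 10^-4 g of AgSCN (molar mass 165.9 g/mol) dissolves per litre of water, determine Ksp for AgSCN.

Molar solubility s = (2.6 × 10^-4 g/L) / (165.9 g/mol) = 1.57 × 10^-6 M.
AgSCN(s) <=> Ag^+ + SCN^-
For each mole of AgSCN that dissolves: [Ag^+] = s, [SCN^-] = s.
Ksp = [Ag^+][SCN^-]
Ksp = (s)(s) = s^2
With s = 1.57 x 10^-6: Ksp = 2.5 x 10^-12

Ksp = 2.5 × 10^-12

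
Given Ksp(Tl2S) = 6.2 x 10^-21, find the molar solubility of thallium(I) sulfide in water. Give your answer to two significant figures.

s = 1.2e-7 M

Tl2S(s) <=> 2 Tl^+ + S^2-
Ksp = [Tl^+]^2[S^2-]
If s mol/L of Tl2S dissolves, [Tl^+] = 2s and [S^2-] = s.
Ksp = (2s)^2s = 4s^3
s^3 = 6.2 x 10^-21 / 4, so s = 1.2 × 10^-7 M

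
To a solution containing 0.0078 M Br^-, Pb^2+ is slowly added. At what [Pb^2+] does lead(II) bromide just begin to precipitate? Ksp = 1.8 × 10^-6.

PbBr2(s) ⇌ Pb^2+(aq) + 2 Br^-(aq)
Ksp = [Pb^2+][Br^-]^2
Precipitation begins when Q = Ksp. With [Br^-] = 0.0078 M:
1.8 × 10^-6 = (0.0078)^2 × [Pb^2+]
[Pb^2+] = (1.8 × 10^-6 / 6.08 × 10^-5) = 3.0 x 10^-2 M

3.0 × 10^-2 M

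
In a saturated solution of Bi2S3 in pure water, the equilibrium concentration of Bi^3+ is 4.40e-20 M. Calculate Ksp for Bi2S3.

Bi2S3(s) ⇌ 2 Bi^3+ + 3 S^2-
Stoichiometry gives [S^2-] = (3/2)[Bi^3+] = 6.600 × 10^-20 M.
Ksp = [Bi^3+]^2[S^2-]^3
Ksp = (4.40 × 10^-20)^2 × (6.600 x 10^-20)^3 = 5.57 × 10^-97

Ksp ≈ 5.57e-97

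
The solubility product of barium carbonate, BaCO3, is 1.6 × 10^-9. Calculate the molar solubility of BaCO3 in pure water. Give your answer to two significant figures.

BaCO3(s) <=> Ba^2+(aq) + CO3^2-(aq)
Ksp = [Ba^2+][CO3^2-]
For each mole of BaCO3 that dissolves: [Ba^2+] = s, [CO3^2-] = s.
Ksp = s × s = s^2
s = √(1.6 × 10^-9) = 4.0 x 10^-5 M

s = 4.0e-5 M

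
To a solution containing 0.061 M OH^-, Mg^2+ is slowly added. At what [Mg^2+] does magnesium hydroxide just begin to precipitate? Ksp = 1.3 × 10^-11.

[Mg^2+] = 3.5e-9 M

Mg(OH)2(s) ⇌ Mg^2+ + 2 OH^-
Ksp = [Mg^2+][OH^-]^2
Precipitation begins when Q = Ksp. With [OH^-] = 0.061 M:
1.3 × 10^-11 = (0.061)^2 × [Mg^2+]
[Mg^2+] = (1.3 × 10^-11 / 3.72 x 10^-3) = 3.5 x 10^-9 M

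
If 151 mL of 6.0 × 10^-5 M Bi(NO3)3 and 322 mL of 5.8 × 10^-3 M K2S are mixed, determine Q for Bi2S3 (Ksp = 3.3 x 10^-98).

2.3 × 10^-17

Total volume = 151 + 322 = 473 mL.
[Bi^3+] = 6.0 × 10^-5 × (151/473) = 1.92 x 10^-5 M
[S^2-] = 5.8 × 10^-3 × (322/473) = 3.95 × 10^-3 M
Bi2S3(s) ⇌ 2 Bi^3+(aq) + 3 S^2-(aq), so Q = [Bi^3+]^2[S^2-]^3
Q = (1.92 x 10^-5)^2(3.95 × 10^-3)^3 = 2.3 × 10^-17
Q > Ksp, so Bi2S3 will precipitate.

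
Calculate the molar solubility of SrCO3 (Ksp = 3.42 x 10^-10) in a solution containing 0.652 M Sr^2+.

5.25 x 10^-10 M

SrCO3(s) ⇌ Sr^2+ + CO3^2-
Ksp = [Sr^2+][CO3^2-]
Let s = moles of SrCO3 that dissolve per litre. [Sr^2+] = 0.652 + s ≈ 0.652, [CO3^2-] = s (Ksp is small, so little additional dissolves).
Ksp ≈ 0.652 × s
s = 5.25 x 10^-10 M
Check: s = 5.2 × 10^-10 ≪ 0.652, so the approximation is valid.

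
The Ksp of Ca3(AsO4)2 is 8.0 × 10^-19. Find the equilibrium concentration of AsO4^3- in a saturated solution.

[AsO4^3-] = 1.9 x 10^-4 M

Ca3(AsO4)2(s) ⇌ 3 Ca^2+(aq) + 2 AsO4^3-(aq)
Ksp = [Ca^2+]^3[AsO4^3-]^2
With molar solubility s: [Ca^2+] = 3s, [AsO4^3-] = 2s.
Substituting: Ksp = (3s)^3(2s)^2 = 108s^5
Solving, s = (8.0 × 10^-19/108)^(1/5) = 9.42 x 10^-5 M
[AsO4^3-] = 2s = 1.9 × 10^-4 M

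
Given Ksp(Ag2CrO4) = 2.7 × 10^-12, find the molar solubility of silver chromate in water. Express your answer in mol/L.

8.8 × 10^-5 M

Ag2CrO4(s) ⇌ 2 Ag^+ + CrO4^2-
Ksp = [Ag^+]^2[CrO4^2-]
If s mol/L of Ag2CrO4 dissolves, [Ag^+] = 2s and [CrO4^2-] = s.
Substituting: Ksp = (2s)^2s = 4s^3
Solving, s = (2.7 × 10^-12/4)^(1/3) = 8.8 × 10^-5 M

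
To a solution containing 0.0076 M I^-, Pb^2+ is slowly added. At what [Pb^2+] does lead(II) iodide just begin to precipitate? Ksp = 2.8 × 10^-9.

4.8 × 10^-5 M

PbI2(s) ⇌ Pb^2+(aq) + 2 I^-(aq)
Ksp = [Pb^2+][I^-]^2
Precipitation begins when Q = Ksp. With [I^-] = 0.0076 M:
2.8 × 10^-9 = (0.0076)^2 × [Pb^2+]
[Pb^2+] = (2.8 × 10^-9 / 5.78 x 10^-5) = 4.8 × 10^-5 M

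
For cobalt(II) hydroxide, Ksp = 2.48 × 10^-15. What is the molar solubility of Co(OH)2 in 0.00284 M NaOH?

s ≈ 3.07 × 10^-10 M

Co(OH)2(s) ⇌ Co^2+ + 2 OH^-
Ksp = [Co^2+][OH^-]^2
Let s = moles of Co(OH)2 that dissolve per litre. [Co^2+] = s, [OH^-] = 0.00284 + 2s ≈ 0.00284 (Ksp is small, so little additional dissolves).
Ksp ≈ s × (0.00284)^2
s = 3.07 × 10^-10 M
Check: 2s = 6.1 x 10^-10 ≪ 0.00284, so the approximation is valid.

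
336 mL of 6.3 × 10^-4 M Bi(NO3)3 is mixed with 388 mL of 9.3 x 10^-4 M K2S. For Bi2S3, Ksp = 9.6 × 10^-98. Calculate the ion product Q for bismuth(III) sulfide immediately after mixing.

1.1 × 10^-17

Total volume = 336 + 388 = 724 mL.
[Bi^3+] = 6.3 x 10^-4 × (336/724) = 2.92 x 10^-4 M
[S^2-] = 9.3 × 10^-4 × (388/724) = 4.98 × 10^-4 M
Bi2S3(s) ⇌ 2 Bi^3+ + 3 S^2-, so Q = [Bi^3+]^2[S^2-]^3
Q = (2.92 × 10^-4)^2(4.98 × 10^-4)^3 = 1.1 × 10^-17
Q > Ksp, so Bi2S3 will precipitate.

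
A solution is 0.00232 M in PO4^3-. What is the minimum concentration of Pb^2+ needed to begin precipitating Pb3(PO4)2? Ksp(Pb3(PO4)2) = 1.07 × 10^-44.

[Pb^2+] = 1.26e-13 M

Pb3(PO4)2(s) ⇌ 3 Pb^2+(aq) + 2 PO4^3-(aq)
Ksp = [Pb^2+]^3[PO4^3-]^2
Precipitation begins when Q = Ksp. With [PO4^3-] = 0.00232 M:
1.07 × 10^-44 = (0.00232)^2 × [Pb^2+]^3
[Pb^2+] = (1.07 × 10^-44 / 5.382 × 10^-6)^(1/3) = 1.26 × 10^-13 M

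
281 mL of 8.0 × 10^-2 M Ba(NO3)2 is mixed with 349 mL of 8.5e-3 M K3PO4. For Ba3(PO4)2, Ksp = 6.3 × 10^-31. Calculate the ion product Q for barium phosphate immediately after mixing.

Q ≈ 1.0 × 10^-9

Total volume = 281 + 349 = 630 mL.
[Ba^2+] = 8.0 × 10^-2 × (281/630) = 3.57 × 10^-2 M
[PO4^3-] = 8.5 × 10^-3 × (349/630) = 4.71 x 10^-3 M
Ba3(PO4)2(s) <=> 3 Ba^2+(aq) + 2 PO4^3-(aq), so Q = [Ba^2+]^3[PO4^3-]^2
Q = (3.57 x 10^-2)^3(4.71 × 10^-3)^2 = 1.0 x 10^-9
Q > Ksp, so Ba3(PO4)2 will precipitate.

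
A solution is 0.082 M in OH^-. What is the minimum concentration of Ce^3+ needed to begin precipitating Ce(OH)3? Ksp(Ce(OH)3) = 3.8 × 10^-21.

[Ce^3+] ≈ 6.9e-18 M

Ce(OH)3(s) ⇌ Ce^3+ + 3 OH^-
Ksp = [Ce^3+][OH^-]^3
Precipitation begins when Q = Ksp. With [OH^-] = 0.082 M:
3.8 × 10^-21 = (0.082)^3 × [Ce^3+]
[Ce^3+] = (3.8 × 10^-21 / 5.51 x 10^-4) = 6.9 × 10^-18 M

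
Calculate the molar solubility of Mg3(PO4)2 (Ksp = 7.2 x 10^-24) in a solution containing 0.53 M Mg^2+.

s = 3.5 x 10^-12 M

Mg3(PO4)2(s) ⇌ 3 Mg^2+(aq) + 2 PO4^3-(aq)
Ksp = [Mg^2+]^3[PO4^3-]^2
If s mol/L dissolves here, [Mg^2+] = 0.53 + 3s ≈ 0.53, [PO4^3-] = 2s (since the Mg^2+ already present dominates).
Ksp ≈ (0.53)^3 × (2s)^2
s = 3.5 × 10^-12 M
Check: 3s = 1.0 × 10^-11 ≪ 0.53, so the approximation is valid.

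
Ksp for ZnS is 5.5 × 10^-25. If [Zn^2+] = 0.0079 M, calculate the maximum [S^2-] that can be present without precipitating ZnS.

[S^2-] ≈ 7.0e-23 M

ZnS(s) ⇌ Zn^2+(aq) + S^2-(aq)
Ksp = [Zn^2+][S^2-]
Precipitation begins when Q = Ksp. With [Zn^2+] = 0.0079 M:
5.5 × 10^-25 = (0.0079) × [S^2-]
[S^2-] = (5.5 × 10^-25 / 7.9 × 10^-3) = 7.0 × 10^-23 M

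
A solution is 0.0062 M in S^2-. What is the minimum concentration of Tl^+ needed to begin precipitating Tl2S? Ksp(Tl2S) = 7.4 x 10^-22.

3.5e-10 M

Tl2S(s) ⇌ 2 Tl^+ + S^2-
Ksp = [Tl^+]^2[S^2-]
Precipitation begins when Q = Ksp. With [S^2-] = 0.0062 M:
7.4 x 10^-22 = (0.0062) × [Tl^+]^2
[Tl^+] = (7.4 x 10^-22 / 6.2 x 10^-3)^(1/2) = 3.5 × 10^-10 M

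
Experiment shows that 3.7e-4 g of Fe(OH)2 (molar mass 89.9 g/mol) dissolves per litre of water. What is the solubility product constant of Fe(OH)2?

Molar solubility s = (3.7 × 10^-4 g/L) / (89.9 g/mol) = 4.12 x 10^-6 M.
Fe(OH)2(s) ⇌ Fe^2+ + 2 OH^-
If s mol/L of Fe(OH)2 dissolves, [Fe^2+] = s and [OH^-] = 2s.
Ksp = [Fe^2+][OH^-]^2
Substituting: Ksp = s(2s)^2 = 4s^3
With s = 4.12 × 10^-6: Ksp = 2.8 x 10^-16

Ksp ≈ 2.8 × 10^-16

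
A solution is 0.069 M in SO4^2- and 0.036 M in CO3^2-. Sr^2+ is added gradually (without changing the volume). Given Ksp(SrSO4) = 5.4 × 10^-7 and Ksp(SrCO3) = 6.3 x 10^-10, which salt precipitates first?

SrCO3

Precipitation of each salt starts when its ion product equals its Ksp.
For SrSO4: 5.4 × 10^-7 = 0.069 × [Sr^2+]  ⇒  [Sr^2+] = 7.8 × 10^-6 M.
For SrCO3: 6.3 x 10^-10 = 0.036 × [Sr^2+]  ⇒  [Sr^2+] = 1.8 × 10^-8 M.
The salt with the lower threshold [Sr^2+] precipitates first: SrCO3.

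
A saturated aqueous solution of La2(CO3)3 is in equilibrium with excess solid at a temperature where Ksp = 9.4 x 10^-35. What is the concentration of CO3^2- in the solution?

1.8 × 10^-7 M

La2(CO3)3(s) ⇌ 2 La^3+ + 3 CO3^2-
Ksp = [La^3+]^2[CO3^2-]^3
Let s = molar solubility. Then [La^3+] = 2s and [CO3^2-] = 3s.
Ksp = (2s)^2(3s)^3 = 108s^5
Solving, s = (9.4 x 10^-35/108)^(1/5) = 6.14 × 10^-8 M
[CO3^2-] = 3s = 1.8 × 10^-7 M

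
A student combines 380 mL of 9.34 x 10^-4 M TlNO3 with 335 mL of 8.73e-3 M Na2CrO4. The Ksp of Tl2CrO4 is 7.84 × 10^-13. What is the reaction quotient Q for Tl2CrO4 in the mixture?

Q = 1.01 × 10^-9

Total volume = 380 + 335 = 715 mL.
[Tl^+] = 9.34 × 10^-4 × (380/715) = 4.964 x 10^-4 M
[CrO4^2-] = 8.73 x 10^-3 × (335/715) = 4.090 × 10^-3 M
Tl2CrO4(s) ⇌ 2 Tl^+ + CrO4^2-, so Q = [Tl^+]^2[CrO4^2-]
Q = (4.964 × 10^-4)^2(4.090 × 10^-3) = 1.01 x 10^-9
Q > Ksp, so Tl2CrO4 will precipitate.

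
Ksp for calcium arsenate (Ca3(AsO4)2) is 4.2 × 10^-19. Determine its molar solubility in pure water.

Ca3(AsO4)2(s) ⇌ 3 Ca^2+(aq) + 2 AsO4^3-(aq)
Ksp = [Ca^2+]^3[AsO4^3-]^2
With molar solubility s: [Ca^2+] = 3s, [AsO4^3-] = 2s.
So Ksp = (3s)^3 × (2s)^2 = 108s^5
Solving, s = (4.2 × 10^-19/108)^(1/5) = 8.3 × 10^-5 M

s ≈ 8.3 × 10^-5 M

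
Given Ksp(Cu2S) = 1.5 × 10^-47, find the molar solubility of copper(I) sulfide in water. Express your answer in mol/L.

s = 1.6 × 10^-16 M

Cu2S(s) <=> 2 Cu^+ + S^2-
Ksp = [Cu^+]^2[S^2-]
With molar solubility s: [Cu^+] = 2s, [S^2-] = s.
Substituting: Ksp = (2s)^2s = 4s^3
Solving, s = (1.5 × 10^-47/4)^(1/3) = 1.6 × 10^-16 M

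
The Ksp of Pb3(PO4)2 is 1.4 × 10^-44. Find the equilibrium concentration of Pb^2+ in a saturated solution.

Pb3(PO4)2(s) <=> 3 Pb^2+ + 2 PO4^3-
Ksp = [Pb^2+]^3[PO4^3-]^2
With molar solubility s: [Pb^2+] = 3s, [PO4^3-] = 2s.
Ksp = (3s)^3(2s)^2 = 108s^5
Solving, s = (1.4 × 10^-44/108)^(1/5) = 6.65 x 10^-10 M
[Pb^2+] = 3s = 2.0 × 10^-9 M

[Pb^2+] = 2.0 × 10^-9 M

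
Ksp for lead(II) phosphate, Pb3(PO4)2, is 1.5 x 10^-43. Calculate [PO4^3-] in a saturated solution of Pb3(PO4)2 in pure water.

2.1 x 10^-9 M

Pb3(PO4)2(s) <=> 3 Pb^2+(aq) + 2 PO4^3-(aq)
Ksp = [Pb^2+]^3[PO4^3-]^2
With molar solubility s: [Pb^2+] = 3s, [PO4^3-] = 2s.
Substituting: Ksp = (3s)^3(2s)^2 = 108s^5
s^5 = 1.5 x 10^-43 / 108, so s = 1.07 x 10^-9 M
[PO4^3-] = 2s = 2.1 x 10^-9 M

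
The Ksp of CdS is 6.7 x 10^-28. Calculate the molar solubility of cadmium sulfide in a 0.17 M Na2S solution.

3.9e-27 M

CdS(s) <=> Cd^2+ + S^2-
Ksp = [Cd^2+][S^2-]
Let s = moles of CdS that dissolve per litre. [Cd^2+] = s, [S^2-] = 0.17 + s ≈ 0.17 (since S^2- from Na2S dominates).
Ksp ≈ s × 0.17
s = 3.9 x 10^-27 M
Check: s = 3.9 × 10^-27 ≪ 0.17, so the approximation is valid.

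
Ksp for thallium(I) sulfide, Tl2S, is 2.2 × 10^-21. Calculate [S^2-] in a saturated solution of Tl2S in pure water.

[S^2-] ≈ 8.2e-8 M

Tl2S(s) ⇌ 2 Tl^+ + S^2-
Ksp = [Tl^+]^2[S^2-]
Let s = molar solubility. Then [Tl^+] = 2s and [S^2-] = s.
Ksp = (2s)^2s = 4s^3
s = (2.2 × 10^-21 / 4)^(1/3) = 8.19 x 10^-8 M
[S^2-] = s = 8.2 × 10^-8 M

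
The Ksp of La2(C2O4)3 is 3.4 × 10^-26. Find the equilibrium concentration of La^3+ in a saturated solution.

[La^3+] ≈ 6.3 × 10^-6 M

La2(C2O4)3(s) ⇌ 2 La^3+ + 3 C2O4^2-
Ksp = [La^3+]^2[C2O4^2-]^3
For each mole of La2(C2O4)3 that dissolves: [La^3+] = 2s, [C2O4^2-] = 3s.
Ksp = (2s)^2(3s)^3 = 108s^5
s = (3.4 × 10^-26 / 108)^(1/5) = 3.16 x 10^-6 M
[La^3+] = 2s = 6.3 × 10^-6 M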